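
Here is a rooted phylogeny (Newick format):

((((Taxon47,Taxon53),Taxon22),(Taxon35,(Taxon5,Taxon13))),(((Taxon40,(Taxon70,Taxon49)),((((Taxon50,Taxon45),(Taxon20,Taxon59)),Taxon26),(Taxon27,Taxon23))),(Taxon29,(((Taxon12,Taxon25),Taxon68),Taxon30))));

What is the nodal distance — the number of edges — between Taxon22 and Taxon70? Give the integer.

The MRCA of Taxon22 and Taxon70 is the root of the tree.
From Taxon22 up to that node: 3 branches. From Taxon70 up to the same node: 5 branches. Total: 3 + 5 = 8.

8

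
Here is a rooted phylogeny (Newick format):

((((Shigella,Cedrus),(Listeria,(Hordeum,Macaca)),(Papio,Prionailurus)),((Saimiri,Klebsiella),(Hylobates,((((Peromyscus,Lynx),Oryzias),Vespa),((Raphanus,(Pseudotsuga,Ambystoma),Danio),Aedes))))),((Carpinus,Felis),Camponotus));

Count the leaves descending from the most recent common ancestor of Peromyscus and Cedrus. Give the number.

The MRCA of Peromyscus and Cedrus is the node subtending (((Shigella,Cedrus),(Listeria,(Hordeum,Macaca)),(Papio,Prionailurus)),((Saimiri,Klebsiella),(Hylobates,((((Peromyscus,Lynx),Oryzias),Vespa),((Raphanus,(Pseudotsuga,Ambystoma),Danio),Aedes))))).
That clade contains 19 terminal taxa: Aedes, Ambystoma, Cedrus, Danio, Hordeum, Hylobates, Klebsiella, Listeria, Lynx, Macaca, Oryzias, Papio, Peromyscus, Prionailurus, Pseudotsuga, Raphanus, Saimiri, Shigella, Vespa.

19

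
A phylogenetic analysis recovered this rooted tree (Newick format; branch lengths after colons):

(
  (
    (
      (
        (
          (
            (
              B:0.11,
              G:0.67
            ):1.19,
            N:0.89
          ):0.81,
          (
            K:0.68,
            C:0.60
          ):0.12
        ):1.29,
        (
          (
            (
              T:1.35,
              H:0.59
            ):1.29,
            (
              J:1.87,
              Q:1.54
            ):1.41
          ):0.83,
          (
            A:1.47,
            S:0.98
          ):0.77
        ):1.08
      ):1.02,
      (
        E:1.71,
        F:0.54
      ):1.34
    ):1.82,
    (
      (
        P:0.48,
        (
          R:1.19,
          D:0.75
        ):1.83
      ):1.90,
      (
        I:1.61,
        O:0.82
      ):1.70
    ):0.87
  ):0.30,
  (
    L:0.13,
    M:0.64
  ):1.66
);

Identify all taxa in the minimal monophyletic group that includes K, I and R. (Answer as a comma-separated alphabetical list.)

Tracing K: it sits inside (K,C).
Tracing I: it sits inside (I,O).
Tracing R: it sits inside (R,D).
The smallest clade enclosing all 3 is ((((((B,G),N),(K,C)),(((T,H),(J,Q)),(A,S))),(E,F)),((P,(R,D)),(I,O))); the answer is its 18 terminal taxa in alphabetical order.

A, B, C, D, E, F, G, H, I, J, K, N, O, P, Q, R, S, T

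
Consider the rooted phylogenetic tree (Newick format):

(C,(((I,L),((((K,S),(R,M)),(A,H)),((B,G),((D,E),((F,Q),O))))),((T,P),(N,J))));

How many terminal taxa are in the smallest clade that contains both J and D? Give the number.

19

The MRCA of J and D is the node subtending (((I,L),((((K,S),(R,M)),(A,H)),((B,G),((D,E),((F,Q),O))))),((T,P),(N,J))).
That clade contains 19 terminal taxa: A, B, D, E, F, G, H, I, J, K, L, M, N, O, P, Q, R, S, T.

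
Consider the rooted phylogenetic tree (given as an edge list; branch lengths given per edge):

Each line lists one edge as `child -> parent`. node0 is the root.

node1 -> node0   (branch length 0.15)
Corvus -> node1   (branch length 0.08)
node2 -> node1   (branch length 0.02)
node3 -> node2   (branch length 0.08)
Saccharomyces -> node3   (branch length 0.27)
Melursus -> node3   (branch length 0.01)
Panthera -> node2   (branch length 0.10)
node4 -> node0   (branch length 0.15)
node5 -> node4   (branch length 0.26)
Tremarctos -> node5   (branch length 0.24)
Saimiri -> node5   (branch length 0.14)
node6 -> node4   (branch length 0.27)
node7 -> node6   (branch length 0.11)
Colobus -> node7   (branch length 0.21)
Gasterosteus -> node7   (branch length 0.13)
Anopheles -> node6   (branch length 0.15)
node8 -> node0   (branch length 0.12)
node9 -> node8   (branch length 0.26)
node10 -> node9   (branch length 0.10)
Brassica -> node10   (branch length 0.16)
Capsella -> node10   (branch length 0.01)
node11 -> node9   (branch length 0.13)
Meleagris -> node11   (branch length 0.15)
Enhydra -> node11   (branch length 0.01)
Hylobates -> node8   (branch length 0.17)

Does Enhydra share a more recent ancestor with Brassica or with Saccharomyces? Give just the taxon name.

Brassica

The MRCA of Enhydra and Brassica subtends ((Brassica,Capsella),(Meleagris,Enhydra)) (4 taxa).
The MRCA of Enhydra and Saccharomyces is the root, subtending the entire tree (14 taxa).
The first is nested inside the second, so Enhydra shares a more recent common ancestor with Brassica.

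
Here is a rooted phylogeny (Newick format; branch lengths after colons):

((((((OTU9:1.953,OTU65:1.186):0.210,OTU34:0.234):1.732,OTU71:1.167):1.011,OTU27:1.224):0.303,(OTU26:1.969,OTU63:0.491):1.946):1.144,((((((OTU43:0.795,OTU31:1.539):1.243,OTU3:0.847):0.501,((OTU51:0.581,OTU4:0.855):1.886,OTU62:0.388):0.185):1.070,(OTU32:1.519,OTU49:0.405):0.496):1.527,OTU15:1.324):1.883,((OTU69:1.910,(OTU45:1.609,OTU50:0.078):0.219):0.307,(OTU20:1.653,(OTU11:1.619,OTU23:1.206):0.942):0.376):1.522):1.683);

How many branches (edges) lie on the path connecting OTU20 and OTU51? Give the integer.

9

The MRCA of OTU20 and OTU51 is the node subtending ((((((OTU43,OTU31),OTU3),((OTU51,OTU4),OTU62)),(OTU32,OTU49)),OTU15),((OTU69,(OTU45,OTU50)),(OTU20,(OTU11,OTU23)))).
From OTU20 up to that node: 3 branches. From OTU51 up to the same node: 6 branches. Total: 3 + 6 = 9.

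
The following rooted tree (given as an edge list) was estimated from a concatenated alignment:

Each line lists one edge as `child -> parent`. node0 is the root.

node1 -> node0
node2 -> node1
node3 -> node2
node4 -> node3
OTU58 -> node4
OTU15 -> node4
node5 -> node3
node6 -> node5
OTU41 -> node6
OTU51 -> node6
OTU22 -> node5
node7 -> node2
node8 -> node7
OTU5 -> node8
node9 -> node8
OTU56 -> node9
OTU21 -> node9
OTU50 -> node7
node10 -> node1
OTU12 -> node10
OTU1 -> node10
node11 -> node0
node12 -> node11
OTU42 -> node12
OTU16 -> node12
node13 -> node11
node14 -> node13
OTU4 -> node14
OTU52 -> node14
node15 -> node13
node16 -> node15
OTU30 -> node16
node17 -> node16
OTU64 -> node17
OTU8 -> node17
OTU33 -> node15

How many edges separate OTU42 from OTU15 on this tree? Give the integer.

The MRCA of OTU42 and OTU15 is the root of the tree.
From OTU42 up to that node: 3 branches. From OTU15 up to the same node: 5 branches. Total: 3 + 5 = 8.

8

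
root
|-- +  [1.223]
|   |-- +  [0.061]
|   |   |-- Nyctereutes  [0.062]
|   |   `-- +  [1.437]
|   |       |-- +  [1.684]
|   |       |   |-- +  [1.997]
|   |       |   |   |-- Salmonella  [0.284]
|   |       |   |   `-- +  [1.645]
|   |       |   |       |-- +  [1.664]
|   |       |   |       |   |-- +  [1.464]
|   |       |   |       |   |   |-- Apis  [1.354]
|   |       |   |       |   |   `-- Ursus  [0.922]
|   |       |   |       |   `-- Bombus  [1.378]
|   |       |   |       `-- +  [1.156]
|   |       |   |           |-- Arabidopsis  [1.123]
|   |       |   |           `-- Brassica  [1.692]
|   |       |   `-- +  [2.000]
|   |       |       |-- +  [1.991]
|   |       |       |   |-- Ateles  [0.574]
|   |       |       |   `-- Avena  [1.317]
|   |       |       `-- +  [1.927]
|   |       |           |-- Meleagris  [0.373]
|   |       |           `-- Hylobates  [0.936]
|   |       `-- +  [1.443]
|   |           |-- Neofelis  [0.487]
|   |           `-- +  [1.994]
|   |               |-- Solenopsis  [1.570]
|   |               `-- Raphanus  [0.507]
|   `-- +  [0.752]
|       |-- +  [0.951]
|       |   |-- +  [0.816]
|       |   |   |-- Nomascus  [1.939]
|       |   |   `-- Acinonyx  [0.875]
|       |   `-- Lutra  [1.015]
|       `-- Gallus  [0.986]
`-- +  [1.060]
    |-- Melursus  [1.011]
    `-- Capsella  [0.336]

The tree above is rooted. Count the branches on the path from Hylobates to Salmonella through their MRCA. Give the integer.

The MRCA of Hylobates and Salmonella is the node subtending ((Salmonella,(((Apis,Ursus),Bombus),(Arabidopsis,Brassica))),((Ateles,Avena),(Meleagris,Hylobates))).
From Hylobates up to that node: 3 branches. From Salmonella up to the same node: 2 branches. Total: 3 + 2 = 5.

5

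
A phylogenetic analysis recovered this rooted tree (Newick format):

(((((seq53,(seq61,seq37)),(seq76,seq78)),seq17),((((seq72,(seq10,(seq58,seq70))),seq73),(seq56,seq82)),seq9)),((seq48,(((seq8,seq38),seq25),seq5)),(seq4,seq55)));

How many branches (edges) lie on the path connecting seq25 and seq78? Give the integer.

The MRCA of seq25 and seq78 is the root of the tree.
From seq25 up to that node: 5 branches. From seq78 up to the same node: 5 branches. Total: 5 + 5 = 10.

10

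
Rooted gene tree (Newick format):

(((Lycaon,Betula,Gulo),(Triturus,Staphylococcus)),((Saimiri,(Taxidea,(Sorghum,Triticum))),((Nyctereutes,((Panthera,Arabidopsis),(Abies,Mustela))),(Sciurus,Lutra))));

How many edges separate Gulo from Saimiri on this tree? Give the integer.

6

The MRCA of Gulo and Saimiri is the root of the tree.
From Gulo up to that node: 3 branches. From Saimiri up to the same node: 3 branches. Total: 3 + 3 = 6.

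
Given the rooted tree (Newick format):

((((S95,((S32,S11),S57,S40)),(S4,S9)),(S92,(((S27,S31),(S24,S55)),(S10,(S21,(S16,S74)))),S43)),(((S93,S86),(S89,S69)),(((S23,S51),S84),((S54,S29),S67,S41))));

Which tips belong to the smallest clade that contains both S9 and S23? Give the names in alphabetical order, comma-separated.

S10, S11, S16, S21, S23, S24, S27, S29, S31, S32, S4, S40, S41, S43, S51, S54, S55, S57, S67, S69, S74, S84, S86, S89, S9, S92, S93, S95

Tracing S9: it sits inside (S4,S9).
Tracing S23: it sits inside (S23,S51).
The smallest clade enclosing both is the whole tree (their MRCA is the root), so the answer is all 28 tips in alphabetical order.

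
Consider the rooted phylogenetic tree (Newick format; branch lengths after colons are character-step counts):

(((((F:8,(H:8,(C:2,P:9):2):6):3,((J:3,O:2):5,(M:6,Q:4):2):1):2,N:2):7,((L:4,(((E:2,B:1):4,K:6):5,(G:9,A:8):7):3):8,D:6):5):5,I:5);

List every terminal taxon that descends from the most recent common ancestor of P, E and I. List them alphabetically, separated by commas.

A, B, C, D, E, F, G, H, I, J, K, L, M, N, O, P, Q

Tracing P: it sits inside (C,P).
Tracing E: it sits inside (E,B).
Tracing I: it attaches directly to the root.
The smallest clade enclosing all 3 is the whole tree (their MRCA is the root), so the answer is all 17 tips in alphabetical order.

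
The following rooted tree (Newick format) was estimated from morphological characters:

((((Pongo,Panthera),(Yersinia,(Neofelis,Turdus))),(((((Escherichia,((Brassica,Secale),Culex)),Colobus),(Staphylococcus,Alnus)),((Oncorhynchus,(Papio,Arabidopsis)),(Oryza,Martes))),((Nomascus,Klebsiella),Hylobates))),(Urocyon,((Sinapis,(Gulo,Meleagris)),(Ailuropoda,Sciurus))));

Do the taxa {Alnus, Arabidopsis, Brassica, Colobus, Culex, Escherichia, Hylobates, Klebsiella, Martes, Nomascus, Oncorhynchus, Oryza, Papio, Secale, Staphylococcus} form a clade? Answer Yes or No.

The most recent common ancestor of these taxa subtends (((((Escherichia,((Brassica,Secale),Culex)),Colobus),(Staphylococcus,Alnus)),((Oncorhynchus,(Papio,Arabidopsis)),(Oryza,Martes))),((Nomascus,Klebsiella),Hylobates)).
That clade has exactly 15 tips — every listed taxon and nothing else — so the group is monophyletic.

Yes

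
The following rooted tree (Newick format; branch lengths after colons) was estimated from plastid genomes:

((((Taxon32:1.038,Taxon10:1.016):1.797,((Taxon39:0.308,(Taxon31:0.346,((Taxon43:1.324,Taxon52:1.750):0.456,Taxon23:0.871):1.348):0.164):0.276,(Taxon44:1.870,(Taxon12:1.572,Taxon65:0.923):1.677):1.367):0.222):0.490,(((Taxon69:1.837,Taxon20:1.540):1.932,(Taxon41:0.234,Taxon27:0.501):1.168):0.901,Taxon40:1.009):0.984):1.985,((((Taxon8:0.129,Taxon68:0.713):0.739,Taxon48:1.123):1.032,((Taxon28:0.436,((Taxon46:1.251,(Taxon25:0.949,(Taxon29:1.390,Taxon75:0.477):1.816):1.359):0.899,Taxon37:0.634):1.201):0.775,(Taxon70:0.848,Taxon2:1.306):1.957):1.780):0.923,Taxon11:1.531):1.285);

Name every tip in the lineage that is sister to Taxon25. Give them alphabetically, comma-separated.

Taxon29, Taxon75

Taxon25 attaches to the tree at the node subtending (Taxon25,(Taxon29,Taxon75)).
The other lineage descending from that same node — the sister group — is (Taxon29,Taxon75); its 2 tips in alphabetical order are the answer.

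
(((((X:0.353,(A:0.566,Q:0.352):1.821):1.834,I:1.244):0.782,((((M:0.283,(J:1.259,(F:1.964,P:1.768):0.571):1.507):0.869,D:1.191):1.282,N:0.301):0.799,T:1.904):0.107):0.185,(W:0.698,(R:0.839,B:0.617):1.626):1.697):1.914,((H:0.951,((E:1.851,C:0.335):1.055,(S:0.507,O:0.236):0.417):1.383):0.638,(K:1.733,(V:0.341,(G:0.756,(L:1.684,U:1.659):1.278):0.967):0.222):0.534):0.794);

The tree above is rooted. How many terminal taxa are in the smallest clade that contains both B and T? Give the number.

The MRCA of B and T is the node subtending ((((X,(A,Q)),I),((((M,(J,(F,P))),D),N),T)),(W,(R,B))).
That clade contains 14 terminal taxa: A, B, D, F, I, J, M, N, P, Q, R, T, W, X.

14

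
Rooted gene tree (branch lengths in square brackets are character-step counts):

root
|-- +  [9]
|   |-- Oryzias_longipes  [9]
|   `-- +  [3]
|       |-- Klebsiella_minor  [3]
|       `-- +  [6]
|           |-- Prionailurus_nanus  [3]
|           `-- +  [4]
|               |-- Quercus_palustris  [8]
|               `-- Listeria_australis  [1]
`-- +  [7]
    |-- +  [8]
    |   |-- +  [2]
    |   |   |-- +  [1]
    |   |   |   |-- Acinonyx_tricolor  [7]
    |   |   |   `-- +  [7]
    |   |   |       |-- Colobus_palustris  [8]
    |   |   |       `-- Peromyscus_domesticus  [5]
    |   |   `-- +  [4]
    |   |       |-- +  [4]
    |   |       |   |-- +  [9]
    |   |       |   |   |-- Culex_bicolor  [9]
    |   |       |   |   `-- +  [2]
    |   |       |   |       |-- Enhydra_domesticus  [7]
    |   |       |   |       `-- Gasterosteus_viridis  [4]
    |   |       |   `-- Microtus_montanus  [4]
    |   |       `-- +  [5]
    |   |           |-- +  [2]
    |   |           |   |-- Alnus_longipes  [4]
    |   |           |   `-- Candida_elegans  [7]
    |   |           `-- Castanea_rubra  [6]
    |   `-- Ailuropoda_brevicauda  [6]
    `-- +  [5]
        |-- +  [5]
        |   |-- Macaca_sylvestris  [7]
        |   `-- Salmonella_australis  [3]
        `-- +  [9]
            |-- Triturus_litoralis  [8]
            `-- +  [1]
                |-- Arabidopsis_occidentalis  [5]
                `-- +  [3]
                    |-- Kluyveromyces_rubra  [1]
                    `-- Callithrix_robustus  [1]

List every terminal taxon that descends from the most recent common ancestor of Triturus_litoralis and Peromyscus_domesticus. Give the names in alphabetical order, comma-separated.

Tracing Triturus_litoralis: it sits inside (Triturus_litoralis,(Arabidopsis_occidentalis,(Kluyveromyces_rubra,Callithrix_robustus))).
Tracing Peromyscus_domesticus: it sits inside (Colobus_palustris,Peromyscus_domesticus).
The smallest clade enclosing both is ((((Acinonyx_tricolor,(Colobus_palustris,Peromyscus_domesticus)),(((Culex_bicolor,(Enhydra_domesticus,Gasterosteus_viridis)),Microtus_montanus),((Alnus_longipes,Candida_elegans),Castanea_rubra))),Ailuropoda_brevicauda),((Macaca_sylvestris,Salmonella_australis),(Triturus_litoralis,(Arabidopsis_occidentalis,(Kluyveromyces_rubra,Callithrix_robustus))))); the answer is its 17 terminal taxa in alphabetical order.

Acinonyx_tricolor, Ailuropoda_brevicauda, Alnus_longipes, Arabidopsis_occidentalis, Callithrix_robustus, Candida_elegans, Castanea_rubra, Colobus_palustris, Culex_bicolor, Enhydra_domesticus, Gasterosteus_viridis, Kluyveromyces_rubra, Macaca_sylvestris, Microtus_montanus, Peromyscus_domesticus, Salmonella_australis, Triturus_litoralis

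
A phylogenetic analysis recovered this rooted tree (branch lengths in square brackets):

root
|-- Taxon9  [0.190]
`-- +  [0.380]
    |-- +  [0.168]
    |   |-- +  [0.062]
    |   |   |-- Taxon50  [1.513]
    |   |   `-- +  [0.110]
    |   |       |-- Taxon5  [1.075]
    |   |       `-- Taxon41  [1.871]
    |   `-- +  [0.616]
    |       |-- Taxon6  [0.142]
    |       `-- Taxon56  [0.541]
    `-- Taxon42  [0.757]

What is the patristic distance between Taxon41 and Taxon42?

The path runs Taxon41 → … → MRCA → … → Taxon42; the MRCA is the node subtending (((Taxon50,(Taxon5,Taxon41)),(Taxon6,Taxon56)),Taxon42).
Branch lengths along that path: 1.871 + 0.110 + 0.062 + 0.168 + 0.757 = 2.968.

2.968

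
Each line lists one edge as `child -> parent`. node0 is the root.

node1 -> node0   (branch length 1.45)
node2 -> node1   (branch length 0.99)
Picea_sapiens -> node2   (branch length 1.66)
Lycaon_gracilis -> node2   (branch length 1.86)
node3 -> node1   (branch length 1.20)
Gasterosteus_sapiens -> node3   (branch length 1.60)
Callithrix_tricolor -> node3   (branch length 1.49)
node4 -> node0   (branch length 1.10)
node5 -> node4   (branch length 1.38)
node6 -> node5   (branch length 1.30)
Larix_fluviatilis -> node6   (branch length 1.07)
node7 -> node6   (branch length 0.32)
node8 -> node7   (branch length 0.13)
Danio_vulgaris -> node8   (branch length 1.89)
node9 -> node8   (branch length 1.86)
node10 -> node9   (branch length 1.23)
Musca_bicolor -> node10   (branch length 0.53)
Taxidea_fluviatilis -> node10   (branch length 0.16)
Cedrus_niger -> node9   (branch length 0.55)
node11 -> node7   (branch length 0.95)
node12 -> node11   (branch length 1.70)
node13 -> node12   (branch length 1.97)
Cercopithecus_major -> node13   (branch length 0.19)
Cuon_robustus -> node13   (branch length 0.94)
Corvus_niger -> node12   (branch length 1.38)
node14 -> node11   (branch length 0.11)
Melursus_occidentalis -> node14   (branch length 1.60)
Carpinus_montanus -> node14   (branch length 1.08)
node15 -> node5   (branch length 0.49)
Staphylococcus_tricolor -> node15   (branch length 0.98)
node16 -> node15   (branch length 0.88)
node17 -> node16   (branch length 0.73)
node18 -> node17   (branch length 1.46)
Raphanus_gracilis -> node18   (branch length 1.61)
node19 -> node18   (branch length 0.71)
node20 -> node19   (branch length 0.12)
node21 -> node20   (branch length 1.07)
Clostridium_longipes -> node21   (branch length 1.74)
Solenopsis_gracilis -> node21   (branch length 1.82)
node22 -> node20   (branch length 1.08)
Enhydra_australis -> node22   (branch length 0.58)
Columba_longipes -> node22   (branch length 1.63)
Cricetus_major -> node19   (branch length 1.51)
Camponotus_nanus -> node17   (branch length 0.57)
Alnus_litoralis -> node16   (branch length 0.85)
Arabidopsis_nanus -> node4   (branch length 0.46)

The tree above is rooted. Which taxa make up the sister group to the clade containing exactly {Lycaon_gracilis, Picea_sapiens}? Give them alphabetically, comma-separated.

Callithrix_tricolor, Gasterosteus_sapiens

The clade containing exactly {Lycaon_gracilis, Picea_sapiens} attaches to the tree at the node subtending ((Picea_sapiens,Lycaon_gracilis),(Gasterosteus_sapiens,Callithrix_tricolor)).
The other lineage descending from that same node — the sister group — is (Gasterosteus_sapiens,Callithrix_tricolor); its 2 tips in alphabetical order are the answer.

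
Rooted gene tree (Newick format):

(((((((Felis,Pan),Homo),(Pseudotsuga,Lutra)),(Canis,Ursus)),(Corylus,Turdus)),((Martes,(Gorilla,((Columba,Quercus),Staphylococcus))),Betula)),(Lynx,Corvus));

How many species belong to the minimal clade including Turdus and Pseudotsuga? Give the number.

9

The MRCA of Turdus and Pseudotsuga is the node subtending (((((Felis,Pan),Homo),(Pseudotsuga,Lutra)),(Canis,Ursus)),(Corylus,Turdus)).
That clade contains 9 terminal taxa: Canis, Corylus, Felis, Homo, Lutra, Pan, Pseudotsuga, Turdus, Ursus.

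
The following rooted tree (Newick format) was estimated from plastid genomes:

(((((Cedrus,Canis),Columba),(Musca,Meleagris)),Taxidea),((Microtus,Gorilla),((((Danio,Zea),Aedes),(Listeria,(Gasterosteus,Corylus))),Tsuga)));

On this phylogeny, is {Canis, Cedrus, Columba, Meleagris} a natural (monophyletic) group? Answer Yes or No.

No

The MRCA of the listed taxa subtends (((Cedrus,Canis),Columba),(Musca,Meleagris)).
That clade also contains Musca, which is not in the proposed group, so the group is not monophyletic.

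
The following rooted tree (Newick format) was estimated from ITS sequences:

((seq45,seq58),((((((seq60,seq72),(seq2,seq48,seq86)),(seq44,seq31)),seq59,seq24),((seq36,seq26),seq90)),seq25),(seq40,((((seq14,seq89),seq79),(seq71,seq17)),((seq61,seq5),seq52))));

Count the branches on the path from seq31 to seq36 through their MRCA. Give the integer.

7

The MRCA of seq31 and seq36 is the node subtending (((((seq60,seq72),(seq2,seq48,seq86)),(seq44,seq31)),seq59,seq24),((seq36,seq26),seq90)).
From seq31 up to that node: 4 branches. From seq36 up to the same node: 3 branches. Total: 4 + 3 = 7.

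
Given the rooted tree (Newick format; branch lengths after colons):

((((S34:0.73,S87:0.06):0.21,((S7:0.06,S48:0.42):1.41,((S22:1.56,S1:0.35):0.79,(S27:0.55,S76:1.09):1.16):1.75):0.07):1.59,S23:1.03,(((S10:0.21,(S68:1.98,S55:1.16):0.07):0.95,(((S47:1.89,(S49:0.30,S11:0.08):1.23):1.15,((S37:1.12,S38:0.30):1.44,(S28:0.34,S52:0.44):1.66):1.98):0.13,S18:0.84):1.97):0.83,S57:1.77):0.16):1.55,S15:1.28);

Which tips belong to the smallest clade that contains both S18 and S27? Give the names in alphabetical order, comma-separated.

S1, S10, S11, S18, S22, S23, S27, S28, S34, S37, S38, S47, S48, S49, S52, S55, S57, S68, S7, S76, S87

Tracing S18: it sits inside (((S47,(S49,S11)),((S37,S38),(S28,S52))),S18).
Tracing S27: it sits inside (S27,S76).
The smallest clade enclosing both is (((S34,S87),((S7,S48),((S22,S1),(S27,S76)))),S23,(((S10,(S68,S55)),(((S47,(S49,S11)),((S37,S38),(S28,S52))),S18)),S57)); the answer is its 21 terminal taxa in alphabetical order.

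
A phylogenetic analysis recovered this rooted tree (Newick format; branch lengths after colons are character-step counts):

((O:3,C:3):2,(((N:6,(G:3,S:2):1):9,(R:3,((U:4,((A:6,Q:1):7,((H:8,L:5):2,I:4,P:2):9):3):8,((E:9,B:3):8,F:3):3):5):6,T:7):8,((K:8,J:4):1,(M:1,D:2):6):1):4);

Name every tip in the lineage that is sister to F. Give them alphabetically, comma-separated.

B, E

F attaches to the tree at the node subtending ((E,B),F).
The other lineage descending from that same node — the sister group — is (E,B); its 2 tips in alphabetical order are the answer.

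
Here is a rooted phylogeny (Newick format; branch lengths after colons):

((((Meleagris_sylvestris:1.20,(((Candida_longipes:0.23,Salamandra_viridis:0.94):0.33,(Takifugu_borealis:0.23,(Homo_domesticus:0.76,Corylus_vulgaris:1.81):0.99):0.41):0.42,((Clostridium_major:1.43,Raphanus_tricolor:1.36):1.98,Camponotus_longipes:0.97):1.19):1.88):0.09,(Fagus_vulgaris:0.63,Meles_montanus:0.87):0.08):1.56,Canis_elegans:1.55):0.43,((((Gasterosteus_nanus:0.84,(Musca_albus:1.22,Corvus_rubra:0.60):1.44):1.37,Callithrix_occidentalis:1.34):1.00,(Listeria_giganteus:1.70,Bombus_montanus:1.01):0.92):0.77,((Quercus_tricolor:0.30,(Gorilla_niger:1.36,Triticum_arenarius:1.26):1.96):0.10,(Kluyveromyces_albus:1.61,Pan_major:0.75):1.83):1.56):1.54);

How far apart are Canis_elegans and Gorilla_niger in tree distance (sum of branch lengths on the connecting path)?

8.50

The path runs Canis_elegans → … → MRCA → … → Gorilla_niger; the MRCA is the root of the tree.
Branch lengths along that path: 1.55 + 0.43 + 1.54 + 1.56 + 0.10 + 1.96 + 1.36 = 8.50.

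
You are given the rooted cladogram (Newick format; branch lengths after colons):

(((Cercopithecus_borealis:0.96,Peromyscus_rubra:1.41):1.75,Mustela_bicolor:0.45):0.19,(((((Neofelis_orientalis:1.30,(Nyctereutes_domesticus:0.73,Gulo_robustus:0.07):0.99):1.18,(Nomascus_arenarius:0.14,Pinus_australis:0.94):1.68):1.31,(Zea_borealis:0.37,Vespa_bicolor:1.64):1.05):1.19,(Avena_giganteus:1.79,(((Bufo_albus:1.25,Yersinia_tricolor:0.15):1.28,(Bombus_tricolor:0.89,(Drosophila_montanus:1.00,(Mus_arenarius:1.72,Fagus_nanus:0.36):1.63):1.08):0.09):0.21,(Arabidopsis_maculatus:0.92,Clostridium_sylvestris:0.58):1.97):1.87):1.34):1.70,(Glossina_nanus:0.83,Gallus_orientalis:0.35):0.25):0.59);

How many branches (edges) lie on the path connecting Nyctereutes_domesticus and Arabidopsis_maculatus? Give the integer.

The MRCA of Nyctereutes_domesticus and Arabidopsis_maculatus is the node subtending ((((Neofelis_orientalis,(Nyctereutes_domesticus,Gulo_robustus)),(Nomascus_arenarius,Pinus_australis)),(Zea_borealis,Vespa_bicolor)),(Avena_giganteus,(((Bufo_albus,Yersinia_tricolor),(Bombus_tricolor,(Drosophila_montanus,(Mus_arenarius,Fagus_nanus)))),(Arabidopsis_maculatus,Clostridium_sylvestris)))).
From Nyctereutes_domesticus up to that node: 5 branches. From Arabidopsis_maculatus up to the same node: 4 branches. Total: 5 + 4 = 9.

9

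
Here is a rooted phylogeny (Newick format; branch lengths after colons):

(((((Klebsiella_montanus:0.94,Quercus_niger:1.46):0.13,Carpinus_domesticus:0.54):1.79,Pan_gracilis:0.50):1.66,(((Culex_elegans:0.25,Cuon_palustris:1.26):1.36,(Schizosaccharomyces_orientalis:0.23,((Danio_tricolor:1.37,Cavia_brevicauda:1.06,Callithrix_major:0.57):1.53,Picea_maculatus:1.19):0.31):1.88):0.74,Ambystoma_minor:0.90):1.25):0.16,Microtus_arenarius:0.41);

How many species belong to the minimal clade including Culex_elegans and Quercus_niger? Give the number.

12

The MRCA of Culex_elegans and Quercus_niger is the node subtending ((((Klebsiella_montanus,Quercus_niger),Carpinus_domesticus),Pan_gracilis),(((Culex_elegans,Cuon_palustris),(Schizosaccharomyces_orientalis,((Danio_tricolor,Cavia_brevicauda,Callithrix_major),Picea_maculatus))),Ambystoma_minor)).
That clade contains 12 terminal taxa: Ambystoma_minor, Callithrix_major, Carpinus_domesticus, Cavia_brevicauda, Culex_elegans, Cuon_palustris, Danio_tricolor, Klebsiella_montanus, Pan_gracilis, Picea_maculatus, Quercus_niger, Schizosaccharomyces_orientalis.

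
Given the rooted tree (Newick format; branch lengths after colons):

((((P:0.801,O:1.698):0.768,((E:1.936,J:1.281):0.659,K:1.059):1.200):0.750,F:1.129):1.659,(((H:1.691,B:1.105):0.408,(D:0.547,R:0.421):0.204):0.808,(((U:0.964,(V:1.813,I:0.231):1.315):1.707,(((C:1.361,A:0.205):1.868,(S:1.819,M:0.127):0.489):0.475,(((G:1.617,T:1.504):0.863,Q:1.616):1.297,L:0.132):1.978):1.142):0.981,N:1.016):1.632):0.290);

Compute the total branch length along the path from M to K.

9.804

The path runs M → … → MRCA → … → K; the MRCA is the root of the tree.
Branch lengths along that path: 0.127 + 0.489 + 0.475 + 1.142 + 0.981 + 1.632 + 0.290 + 1.659 + 0.750 + 1.200 + 1.059 = 9.804.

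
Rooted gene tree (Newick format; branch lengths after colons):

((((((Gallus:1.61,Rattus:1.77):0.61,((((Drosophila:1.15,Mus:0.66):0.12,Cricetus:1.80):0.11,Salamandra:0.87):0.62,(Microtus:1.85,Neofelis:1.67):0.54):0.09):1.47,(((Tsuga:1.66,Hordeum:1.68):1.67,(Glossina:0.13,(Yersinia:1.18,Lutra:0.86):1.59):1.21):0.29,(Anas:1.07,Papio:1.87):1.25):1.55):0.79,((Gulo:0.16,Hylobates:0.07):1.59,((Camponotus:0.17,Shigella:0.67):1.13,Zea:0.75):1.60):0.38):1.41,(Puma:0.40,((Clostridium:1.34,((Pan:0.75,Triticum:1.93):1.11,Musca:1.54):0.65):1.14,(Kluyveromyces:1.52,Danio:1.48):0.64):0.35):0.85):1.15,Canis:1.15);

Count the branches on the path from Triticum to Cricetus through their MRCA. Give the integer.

13

The MRCA of Triticum and Cricetus is the node subtending (((((Gallus,Rattus),((((Drosophila,Mus),Cricetus),Salamandra),(Microtus,Neofelis))),(((Tsuga,Hordeum),(Glossina,(Yersinia,Lutra))),(Anas,Papio))),((Gulo,Hylobates),((Camponotus,Shigella),Zea))),(Puma,((Clostridium,((Pan,Triticum),Musca)),(Kluyveromyces,Danio)))).
From Triticum up to that node: 6 branches. From Cricetus up to the same node: 7 branches. Total: 6 + 7 = 13.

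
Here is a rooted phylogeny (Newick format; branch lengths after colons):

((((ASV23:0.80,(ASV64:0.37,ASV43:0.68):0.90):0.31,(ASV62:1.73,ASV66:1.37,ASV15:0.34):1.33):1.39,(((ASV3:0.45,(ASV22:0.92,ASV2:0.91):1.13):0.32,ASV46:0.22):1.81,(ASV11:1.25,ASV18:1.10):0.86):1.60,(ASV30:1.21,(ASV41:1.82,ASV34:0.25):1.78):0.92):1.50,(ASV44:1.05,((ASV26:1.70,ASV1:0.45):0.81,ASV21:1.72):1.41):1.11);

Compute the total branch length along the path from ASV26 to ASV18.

10.09

The path runs ASV26 → … → MRCA → … → ASV18; the MRCA is the root of the tree.
Branch lengths along that path: 1.70 + 0.81 + 1.41 + 1.11 + 1.50 + 1.60 + 0.86 + 1.10 = 10.09.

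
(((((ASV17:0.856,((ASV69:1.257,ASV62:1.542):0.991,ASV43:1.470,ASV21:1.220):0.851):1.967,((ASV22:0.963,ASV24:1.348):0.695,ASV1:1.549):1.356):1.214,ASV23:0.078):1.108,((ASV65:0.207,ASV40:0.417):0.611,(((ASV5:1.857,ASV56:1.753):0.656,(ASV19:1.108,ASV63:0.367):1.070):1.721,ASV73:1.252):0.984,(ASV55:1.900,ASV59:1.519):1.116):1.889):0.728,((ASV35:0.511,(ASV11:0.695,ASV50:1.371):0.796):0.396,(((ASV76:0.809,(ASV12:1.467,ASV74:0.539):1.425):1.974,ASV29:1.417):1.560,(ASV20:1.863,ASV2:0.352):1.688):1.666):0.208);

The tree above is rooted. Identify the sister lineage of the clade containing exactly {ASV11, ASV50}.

ASV35

The clade containing exactly {ASV11, ASV50} attaches to the tree at the node subtending (ASV35,(ASV11,ASV50)).
The other lineage descending from that same node — the sister group — is the single tip ASV35.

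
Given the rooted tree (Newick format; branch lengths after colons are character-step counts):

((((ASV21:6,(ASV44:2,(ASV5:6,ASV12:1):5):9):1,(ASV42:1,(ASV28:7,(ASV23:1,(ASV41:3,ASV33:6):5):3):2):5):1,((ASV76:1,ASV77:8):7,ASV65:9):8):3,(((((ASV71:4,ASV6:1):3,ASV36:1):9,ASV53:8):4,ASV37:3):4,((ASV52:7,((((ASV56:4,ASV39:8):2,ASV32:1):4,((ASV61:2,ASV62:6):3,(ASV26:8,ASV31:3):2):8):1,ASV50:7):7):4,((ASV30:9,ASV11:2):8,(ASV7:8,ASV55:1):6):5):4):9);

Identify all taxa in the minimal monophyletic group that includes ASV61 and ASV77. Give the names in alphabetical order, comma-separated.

Tracing ASV61: it sits inside (ASV61,ASV62).
Tracing ASV77: it sits inside (ASV76,ASV77).
The smallest clade enclosing both is the whole tree (their MRCA is the root), so the answer is all 30 tips in alphabetical order.

ASV11, ASV12, ASV21, ASV23, ASV26, ASV28, ASV30, ASV31, ASV32, ASV33, ASV36, ASV37, ASV39, ASV41, ASV42, ASV44, ASV5, ASV50, ASV52, ASV53, ASV55, ASV56, ASV6, ASV61, ASV62, ASV65, ASV7, ASV71, ASV76, ASV77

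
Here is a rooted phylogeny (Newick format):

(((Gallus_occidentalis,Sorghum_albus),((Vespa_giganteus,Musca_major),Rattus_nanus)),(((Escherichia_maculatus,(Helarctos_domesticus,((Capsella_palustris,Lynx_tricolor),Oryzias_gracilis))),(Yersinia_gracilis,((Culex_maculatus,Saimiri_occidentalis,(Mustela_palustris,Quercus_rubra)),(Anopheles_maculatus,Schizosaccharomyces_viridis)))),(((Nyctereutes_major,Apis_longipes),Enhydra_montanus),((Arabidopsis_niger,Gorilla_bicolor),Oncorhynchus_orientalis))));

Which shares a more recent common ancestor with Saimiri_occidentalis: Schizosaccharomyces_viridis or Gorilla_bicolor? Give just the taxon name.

The MRCA of Saimiri_occidentalis and Schizosaccharomyces_viridis subtends ((Culex_maculatus,Saimiri_occidentalis,(Mustela_palustris,Quercus_rubra)),(Anopheles_maculatus,Schizosaccharomyces_viridis)) (6 taxa).
The MRCA of Saimiri_occidentalis and Gorilla_bicolor subtends (((Escherichia_maculatus,(Helarctos_domesticus,((Capsella_palustris,Lynx_tricolor),Oryzias_gracilis))),(Yersinia_gracilis,((Culex_maculatus,Saimiri_occidentalis,(Mustela_palustris,Quercus_rubra)),(Anopheles_maculatus,Schizosaccharomyces_viridis)))),(((Nyctereutes_major,Apis_longipes),Enhydra_montanus),((Arabidopsis_niger,Gorilla_bicolor),Oncorhynchus_orientalis))) (18 taxa).
The first is nested inside the second, so Saimiri_occidentalis shares a more recent common ancestor with Schizosaccharomyces_viridis.

Schizosaccharomyces_viridis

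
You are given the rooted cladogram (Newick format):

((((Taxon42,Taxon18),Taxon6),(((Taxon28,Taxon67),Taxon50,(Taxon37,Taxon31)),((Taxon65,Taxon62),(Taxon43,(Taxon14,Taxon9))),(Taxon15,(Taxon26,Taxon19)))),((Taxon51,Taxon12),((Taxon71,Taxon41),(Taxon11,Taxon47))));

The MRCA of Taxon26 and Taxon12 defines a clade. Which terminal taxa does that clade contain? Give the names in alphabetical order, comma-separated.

Taxon11, Taxon12, Taxon14, Taxon15, Taxon18, Taxon19, Taxon26, Taxon28, Taxon31, Taxon37, Taxon41, Taxon42, Taxon43, Taxon47, Taxon50, Taxon51, Taxon6, Taxon62, Taxon65, Taxon67, Taxon71, Taxon9

Tracing Taxon26: it sits inside (Taxon26,Taxon19).
Tracing Taxon12: it sits inside (Taxon51,Taxon12).
The smallest clade enclosing both is the whole tree (their MRCA is the root), so the answer is all 22 tips in alphabetical order.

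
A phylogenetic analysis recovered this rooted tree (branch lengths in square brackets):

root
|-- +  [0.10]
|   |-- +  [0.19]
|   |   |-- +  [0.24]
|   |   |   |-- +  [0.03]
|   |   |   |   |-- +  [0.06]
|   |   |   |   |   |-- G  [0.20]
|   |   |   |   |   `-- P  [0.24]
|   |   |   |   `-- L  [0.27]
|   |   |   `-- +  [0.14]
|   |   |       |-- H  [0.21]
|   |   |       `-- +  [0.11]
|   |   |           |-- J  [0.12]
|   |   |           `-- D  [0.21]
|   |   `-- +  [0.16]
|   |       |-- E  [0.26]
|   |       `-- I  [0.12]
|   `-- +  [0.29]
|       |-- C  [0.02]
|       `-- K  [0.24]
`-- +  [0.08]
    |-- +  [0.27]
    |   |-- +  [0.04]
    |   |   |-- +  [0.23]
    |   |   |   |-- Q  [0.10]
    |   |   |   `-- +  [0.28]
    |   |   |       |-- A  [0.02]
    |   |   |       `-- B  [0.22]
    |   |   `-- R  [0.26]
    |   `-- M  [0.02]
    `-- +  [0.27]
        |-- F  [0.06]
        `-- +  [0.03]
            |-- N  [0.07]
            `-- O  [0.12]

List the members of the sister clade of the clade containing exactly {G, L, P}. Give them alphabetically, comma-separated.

The clade containing exactly {G, L, P} attaches to the tree at the node subtending (((G,P),L),(H,(J,D))).
The other lineage descending from that same node — the sister group — is (H,(J,D)); its 3 tips in alphabetical order are the answer.

D, H, J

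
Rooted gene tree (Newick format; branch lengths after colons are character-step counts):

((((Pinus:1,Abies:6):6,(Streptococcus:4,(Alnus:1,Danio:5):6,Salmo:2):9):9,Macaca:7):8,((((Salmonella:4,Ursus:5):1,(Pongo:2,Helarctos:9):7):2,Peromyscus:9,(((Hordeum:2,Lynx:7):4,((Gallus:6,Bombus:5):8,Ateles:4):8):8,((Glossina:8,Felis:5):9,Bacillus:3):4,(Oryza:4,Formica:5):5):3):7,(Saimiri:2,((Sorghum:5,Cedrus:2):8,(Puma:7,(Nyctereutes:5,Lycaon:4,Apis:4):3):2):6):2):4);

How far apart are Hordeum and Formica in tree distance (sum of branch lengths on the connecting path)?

24

The path runs Hordeum → … → MRCA → … → Formica; the MRCA is the node subtending (((Hordeum,Lynx),((Gallus,Bombus),Ateles)),((Glossina,Felis),Bacillus),(Oryza,Formica)).
Branch lengths along that path: 2 + 4 + 8 + 5 + 5 = 24.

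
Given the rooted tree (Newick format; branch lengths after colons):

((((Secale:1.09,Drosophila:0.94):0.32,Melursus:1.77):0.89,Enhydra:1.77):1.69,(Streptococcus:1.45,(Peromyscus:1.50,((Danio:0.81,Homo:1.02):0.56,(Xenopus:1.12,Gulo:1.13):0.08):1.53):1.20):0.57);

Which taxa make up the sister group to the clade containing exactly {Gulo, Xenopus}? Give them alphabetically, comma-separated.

Danio, Homo

The clade containing exactly {Gulo, Xenopus} attaches to the tree at the node subtending ((Danio,Homo),(Xenopus,Gulo)).
The other lineage descending from that same node — the sister group — is (Danio,Homo); its 2 tips in alphabetical order are the answer.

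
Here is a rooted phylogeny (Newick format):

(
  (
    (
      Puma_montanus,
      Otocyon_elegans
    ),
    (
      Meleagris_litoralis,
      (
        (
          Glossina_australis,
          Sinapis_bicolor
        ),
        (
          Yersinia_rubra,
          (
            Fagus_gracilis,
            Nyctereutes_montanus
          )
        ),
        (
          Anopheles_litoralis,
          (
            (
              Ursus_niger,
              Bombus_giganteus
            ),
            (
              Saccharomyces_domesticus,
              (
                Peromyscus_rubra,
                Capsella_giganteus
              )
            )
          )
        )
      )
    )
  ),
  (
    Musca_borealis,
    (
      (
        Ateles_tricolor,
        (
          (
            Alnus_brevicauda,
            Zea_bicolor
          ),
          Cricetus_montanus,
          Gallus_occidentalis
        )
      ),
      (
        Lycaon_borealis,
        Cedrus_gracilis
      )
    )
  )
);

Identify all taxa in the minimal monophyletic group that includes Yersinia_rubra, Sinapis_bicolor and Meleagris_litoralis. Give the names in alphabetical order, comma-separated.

Anopheles_litoralis, Bombus_giganteus, Capsella_giganteus, Fagus_gracilis, Glossina_australis, Meleagris_litoralis, Nyctereutes_montanus, Peromyscus_rubra, Saccharomyces_domesticus, Sinapis_bicolor, Ursus_niger, Yersinia_rubra

Tracing Yersinia_rubra: it sits inside (Yersinia_rubra,(Fagus_gracilis,Nyctereutes_montanus)).
Tracing Sinapis_bicolor: it sits inside (Glossina_australis,Sinapis_bicolor).
Tracing Meleagris_litoralis: it sits inside (Meleagris_litoralis,((Glossina_australis,Sinapis_bicolor),(Yersinia_rubra,(Fagus_gracilis,Nyctereutes_montanus)),(Anopheles_litoralis,((Ursus_niger,Bombus_giganteus),(Saccharomyces_domesticus,(Peromyscus_rubra,Capsella_giganteus)))))).
The smallest clade enclosing all 3 is (Meleagris_litoralis,((Glossina_australis,Sinapis_bicolor),(Yersinia_rubra,(Fagus_gracilis,Nyctereutes_montanus)),(Anopheles_litoralis,((Ursus_niger,Bombus_giganteus),(Saccharomyces_domesticus,(Peromyscus_rubra,Capsella_giganteus)))))); the answer is its 12 terminal taxa in alphabetical order.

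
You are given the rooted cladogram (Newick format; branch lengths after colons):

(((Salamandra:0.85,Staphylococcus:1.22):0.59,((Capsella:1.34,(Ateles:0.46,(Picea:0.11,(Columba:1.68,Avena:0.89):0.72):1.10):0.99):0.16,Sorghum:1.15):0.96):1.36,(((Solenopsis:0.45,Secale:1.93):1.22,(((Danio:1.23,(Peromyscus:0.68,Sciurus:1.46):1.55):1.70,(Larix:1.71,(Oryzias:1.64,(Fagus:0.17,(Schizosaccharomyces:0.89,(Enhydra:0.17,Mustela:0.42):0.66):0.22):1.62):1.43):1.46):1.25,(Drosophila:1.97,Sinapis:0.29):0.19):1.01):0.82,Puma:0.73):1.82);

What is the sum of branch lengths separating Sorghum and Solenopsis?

The path runs Sorghum → … → MRCA → … → Solenopsis; the MRCA is the root of the tree.
Branch lengths along that path: 1.15 + 0.96 + 1.36 + 1.82 + 0.82 + 1.22 + 0.45 = 7.78.

7.78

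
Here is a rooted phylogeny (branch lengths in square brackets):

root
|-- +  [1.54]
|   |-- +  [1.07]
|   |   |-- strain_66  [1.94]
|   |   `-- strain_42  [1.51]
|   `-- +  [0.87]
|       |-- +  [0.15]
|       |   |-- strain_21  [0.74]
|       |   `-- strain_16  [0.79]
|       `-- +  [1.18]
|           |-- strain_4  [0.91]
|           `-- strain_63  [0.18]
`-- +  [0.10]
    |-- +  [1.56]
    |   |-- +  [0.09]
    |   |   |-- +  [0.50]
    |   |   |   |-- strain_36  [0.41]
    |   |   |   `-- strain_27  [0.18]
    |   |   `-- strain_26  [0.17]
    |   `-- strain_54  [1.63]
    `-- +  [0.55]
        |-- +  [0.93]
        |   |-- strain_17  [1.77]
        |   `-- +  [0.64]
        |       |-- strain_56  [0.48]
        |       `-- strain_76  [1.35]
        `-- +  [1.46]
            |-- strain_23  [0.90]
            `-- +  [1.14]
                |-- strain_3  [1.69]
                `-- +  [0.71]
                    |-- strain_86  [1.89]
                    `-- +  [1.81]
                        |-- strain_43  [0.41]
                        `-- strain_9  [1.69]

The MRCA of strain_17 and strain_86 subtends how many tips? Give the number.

8

The MRCA of strain_17 and strain_86 is the node subtending ((strain_17,(strain_56,strain_76)),(strain_23,(strain_3,(strain_86,(strain_43,strain_9))))).
That clade contains 8 terminal taxa: strain_17, strain_23, strain_3, strain_43, strain_56, strain_76, strain_86, strain_9.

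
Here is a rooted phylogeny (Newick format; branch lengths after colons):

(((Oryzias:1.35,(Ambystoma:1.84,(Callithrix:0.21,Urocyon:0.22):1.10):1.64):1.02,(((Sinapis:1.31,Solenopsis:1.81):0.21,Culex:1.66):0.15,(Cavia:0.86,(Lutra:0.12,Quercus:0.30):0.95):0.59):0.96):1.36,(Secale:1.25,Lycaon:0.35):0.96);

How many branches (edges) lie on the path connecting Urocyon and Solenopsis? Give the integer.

8

The MRCA of Urocyon and Solenopsis is the node subtending ((Oryzias,(Ambystoma,(Callithrix,Urocyon))),(((Sinapis,Solenopsis),Culex),(Cavia,(Lutra,Quercus)))).
From Urocyon up to that node: 4 branches. From Solenopsis up to the same node: 4 branches. Total: 4 + 4 = 8.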